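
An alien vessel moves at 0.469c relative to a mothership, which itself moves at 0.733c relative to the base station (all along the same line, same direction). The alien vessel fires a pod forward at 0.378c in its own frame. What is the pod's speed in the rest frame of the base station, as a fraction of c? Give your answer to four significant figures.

Compose velocities in two stages. Stage 1 (into S'): u₁ = (0.378+0.469)/(1+0.378×0.469) = 0.71945.
Stage 2 (into S): u = (0.71945+0.733)/(1+0.71945×0.733) = 0.95096, so the speed is 0.9510c.

0.9510c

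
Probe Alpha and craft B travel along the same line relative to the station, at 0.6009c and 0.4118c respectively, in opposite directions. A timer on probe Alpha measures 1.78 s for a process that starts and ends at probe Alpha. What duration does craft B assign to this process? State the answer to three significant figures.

3.05 s

The velocity of probe Alpha relative to craft B is (0.6009 + 0.4118)c / (1 + 0.6009×0.4118) = 0.81182c; relative speed 0.81182c.
At |u| = 0.81182c, γ = (1 − 0.659052)^(−1/2) = 1.7126.
Probe Alpha's interval is proper; time dilation gives Δt_B = γΔτ = 1.7126 × 1.78 s = 3.05 s.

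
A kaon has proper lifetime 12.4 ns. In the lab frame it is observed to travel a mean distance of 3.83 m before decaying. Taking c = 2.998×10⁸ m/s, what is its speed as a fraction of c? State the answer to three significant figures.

0.718c

Let x = d/(cτ) = 3.830 m / (2.998×10⁸ m/s × 1.240×10^-8 s) = 1.0303. Since d = βγcτ, x = βγ = β/√(1−β²).
Solving: β² = x²/(1+x²) = 1.06152/2.06152 = 0.514921, so β = 0.718.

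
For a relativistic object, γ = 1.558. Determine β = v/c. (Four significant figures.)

0.7668

β = √(1 − 1/γ²) = √(1 − 1/2.427364) = √0.58803 = 0.7668.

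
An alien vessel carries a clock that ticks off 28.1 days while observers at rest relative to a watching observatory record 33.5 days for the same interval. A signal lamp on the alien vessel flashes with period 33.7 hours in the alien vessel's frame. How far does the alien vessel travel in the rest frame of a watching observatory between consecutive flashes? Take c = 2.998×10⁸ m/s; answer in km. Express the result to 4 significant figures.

2.361×10^10 km

The time-dilation ratio gives γ = 33.5/28.1 = 1.19217.
β = √(1 − 1/γ²) = 0.54443. Lab-frame period = γτ = 1.19217×33.7 hours = 40.176 hours. Distance = βc × γτ = 0.54443 × 2.998×10⁸ m/s × 144633.6 s = 2.3607×10^13 m = 2.361×10^10 km.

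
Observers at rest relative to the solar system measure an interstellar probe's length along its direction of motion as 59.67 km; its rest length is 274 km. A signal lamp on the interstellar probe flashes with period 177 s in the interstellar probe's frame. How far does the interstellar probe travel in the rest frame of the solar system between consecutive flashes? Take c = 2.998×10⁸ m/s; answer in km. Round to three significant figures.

2.38×10^8 km

γ = L₀/L = 274/59.67 = 4.59192.
β = √(1 − 1/γ²) = 0.976. Lab-frame period = γτ = 4.59192×177 s = 812.77 s. Distance = βc × γτ = 0.976 × 2.998×10⁸ m/s × 812.77 s = 2.3782×10^11 m = 2.38×10^8 km.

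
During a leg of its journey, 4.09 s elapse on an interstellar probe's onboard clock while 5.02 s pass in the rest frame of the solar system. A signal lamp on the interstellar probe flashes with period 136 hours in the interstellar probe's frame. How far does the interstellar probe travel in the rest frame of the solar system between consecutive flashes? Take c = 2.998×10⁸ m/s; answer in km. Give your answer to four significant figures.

γ = Δt/Δτ = 5.02/4.09 = 1.22738.
β = √(1 − 1/γ²) = 0.57982. Lab-frame period = γτ = 1.22738×136 hours = 166.92 hours. Distance = βc × γτ = 0.57982 × 2.998×10⁸ m/s × 600912 s = 1.0446×10^14 m = 1.045×10^11 km.

1.045×10^11 km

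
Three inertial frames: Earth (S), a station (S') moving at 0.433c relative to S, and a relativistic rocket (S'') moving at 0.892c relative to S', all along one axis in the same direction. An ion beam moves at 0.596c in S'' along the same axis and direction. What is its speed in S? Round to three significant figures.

Compose velocities in two stages. Stage 1 (into S'): u₁ = (0.596+0.892)/(1+0.596×0.892) = 0.97151.
Stage 2 (into S): u = (0.97151+0.433)/(1+0.97151×0.433) = 0.98863, so the speed is 0.989c.

0.989c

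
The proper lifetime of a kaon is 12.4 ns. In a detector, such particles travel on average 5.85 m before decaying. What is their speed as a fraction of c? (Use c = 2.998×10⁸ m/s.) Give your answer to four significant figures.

Let x = d/(cτ) = 5.850 m / (2.998×10⁸ m/s × 1.240×10^-8 s) = 1.5736. Since d = βγcτ, x = βγ = β/√(1−β²).
Solving: β² = x²/(1+x²) = 2.47622/3.47622 = 0.712331, so β = 0.8440.

0.8440c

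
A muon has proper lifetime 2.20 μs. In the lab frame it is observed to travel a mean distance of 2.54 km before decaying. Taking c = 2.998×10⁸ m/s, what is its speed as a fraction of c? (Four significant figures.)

0.9679c

Let x = d/(cτ) = 2540 m / (2.998×10⁸ m/s × 2.200×10^-6 s) = 3.8511. Since d = βγcτ, x = βγ = β/√(1−β²).
Solving: β² = x²/(1+x²) = 14.831/15.831 = 0.936833, so β = 0.9679.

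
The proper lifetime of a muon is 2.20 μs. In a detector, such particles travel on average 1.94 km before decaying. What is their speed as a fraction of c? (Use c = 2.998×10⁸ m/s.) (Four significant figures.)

0.9468c

Let x = d/(cτ) = 1940 m / (2.998×10⁸ m/s × 2.200×10^-6 s) = 2.9414. Since d = βγcτ, x = βγ = β/√(1−β²).
Solving: β² = x²/(1+x²) = 8.65183/9.65183 = 0.896393, so β = 0.9468.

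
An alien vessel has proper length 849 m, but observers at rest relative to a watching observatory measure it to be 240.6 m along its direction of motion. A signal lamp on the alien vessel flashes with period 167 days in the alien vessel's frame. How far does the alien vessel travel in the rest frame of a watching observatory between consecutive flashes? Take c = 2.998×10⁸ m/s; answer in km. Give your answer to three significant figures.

1.46×10^13 km

From L = L₀/γ: γ = 849/240.6 = 3.52868.
β = √(1 − 1/γ²) = 0.959. Lab-frame period = γτ = 3.52868×167 days = 589.29 days. Distance = βc × γτ = 0.959 × 2.998×10⁸ m/s × 50914656 s = 1.4638×10^16 m = 1.46×10^13 km.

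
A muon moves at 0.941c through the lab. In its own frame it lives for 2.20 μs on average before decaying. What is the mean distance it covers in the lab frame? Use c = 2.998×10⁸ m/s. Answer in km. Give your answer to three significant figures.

γ = 1/√(1 − β²) = 1/√(1 − 0.885481) = 1/√0.114519 = 1/0.338407 = 2.955.
Lab-frame lifetime: Δt = γτ = 2.955 × 2.20 μs = 6.501 μs.
Distance: d = vΔt = 0.941 × 2.998×10⁸ m/s × 6.5010×10^-6 s = 1830 m = 1.83 km.

1.83 km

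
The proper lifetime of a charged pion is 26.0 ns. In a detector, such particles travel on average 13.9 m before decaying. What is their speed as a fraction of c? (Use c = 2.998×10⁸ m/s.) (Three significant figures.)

Lab distance = (lab lifetime)·v = γτ·βc, so βγ = d/(cτ) = 13.90/(2.998×10⁸ × 2.600×10^-8) = 1.7832.
With βγ = 1.7832: γ² = 1 + (βγ)² = 4.1798, and β = (βγ)/γ = 1.7832/2.04446 = 0.872.

0.872c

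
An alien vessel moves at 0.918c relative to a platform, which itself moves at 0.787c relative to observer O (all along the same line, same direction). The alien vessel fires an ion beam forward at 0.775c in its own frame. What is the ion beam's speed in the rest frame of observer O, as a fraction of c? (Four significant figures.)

Compose velocities in two stages. Stage 1 (into S'): u₁ = (0.775+0.918)/(1+0.775×0.918) = 0.98922.
Stage 2 (into S): u = (0.98922+0.787)/(1+0.98922×0.787) = 0.99871, so the speed is 0.9987c.

0.9987c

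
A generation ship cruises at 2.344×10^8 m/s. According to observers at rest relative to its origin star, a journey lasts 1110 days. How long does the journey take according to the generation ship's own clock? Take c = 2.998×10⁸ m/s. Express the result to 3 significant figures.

692 days

β = v/c = (2.344×10^8 m/s)/(2.998×10⁸ m/s) = 0.781855.
γ = 1/√(1 − β²) = 1/√(1 − 0.6112972) = 1/√0.3887028 = 1/0.62346 = 1.604.
The moving clock records proper time: Δτ = Δt/γ = 1110/1.604 = 692 days.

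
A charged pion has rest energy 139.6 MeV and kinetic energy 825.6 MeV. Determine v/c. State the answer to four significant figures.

0.9895

K = (γ−1)mc², so γ = 1 + 825.6/139.6 = 6.914.
Then v/c = √(1 − γ⁻²) = √(1 − 0.020919) = √0.979081 = 0.9895.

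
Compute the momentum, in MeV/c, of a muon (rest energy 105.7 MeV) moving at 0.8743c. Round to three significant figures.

190 MeV/c

Lorentz factor: γ = (1 − 0.76440049)^(−1/2) = 2.0602.
Momentum: p = γβ·mc = 2.0602 × 0.8743 × 105.7 MeV/c = 190 MeV/c.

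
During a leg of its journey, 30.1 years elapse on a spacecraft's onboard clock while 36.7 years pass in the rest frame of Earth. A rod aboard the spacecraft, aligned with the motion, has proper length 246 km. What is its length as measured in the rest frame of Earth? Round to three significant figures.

The time-dilation ratio gives γ = 36.7/30.1 = 1.21927.
L = L₀/γ = 246/1.21927 = 202 km.

202 km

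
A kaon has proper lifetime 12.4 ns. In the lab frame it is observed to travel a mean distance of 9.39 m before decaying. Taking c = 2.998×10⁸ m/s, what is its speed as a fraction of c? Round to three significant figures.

0.930c

Let x = d/(cτ) = 9.390 m / (2.998×10⁸ m/s × 1.240×10^-8 s) = 2.5259. Since d = βγcτ, x = βγ = β/√(1−β²).
Solving: β² = x²/(1+x²) = 6.38017/7.38017 = 0.864502, so β = 0.930.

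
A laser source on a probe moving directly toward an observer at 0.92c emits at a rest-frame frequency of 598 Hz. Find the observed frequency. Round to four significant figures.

Relativistic Doppler (source moving toward): f_obs = f_src · √((1+β)/(1−β)).
With β = 0.92: factor = √(1.92/0.08) = 4.899.
f_obs = 598 × 4.899 = 2930 Hz.

2930 Hz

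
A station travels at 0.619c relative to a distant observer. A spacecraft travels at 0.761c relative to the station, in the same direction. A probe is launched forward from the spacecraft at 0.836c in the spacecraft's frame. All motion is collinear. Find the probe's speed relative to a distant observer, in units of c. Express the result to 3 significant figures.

Compose velocities in two stages. Stage 1 (into S'): u₁ = (0.836+0.761)/(1+0.836×0.761) = 0.97604.
Stage 2 (into S): u = (0.97604+0.619)/(1+0.97604×0.619) = 0.99431, so the speed is 0.994c.

0.994c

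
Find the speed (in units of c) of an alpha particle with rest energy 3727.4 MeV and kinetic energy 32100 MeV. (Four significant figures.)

K = (γ−1)mc², so γ = 1 + 32100/3727.4 = 9.6119.
Then v/c = √(1 − γ⁻²) = √(1 − 0.0108238) = √0.9891762 = 0.9946.

0.9946c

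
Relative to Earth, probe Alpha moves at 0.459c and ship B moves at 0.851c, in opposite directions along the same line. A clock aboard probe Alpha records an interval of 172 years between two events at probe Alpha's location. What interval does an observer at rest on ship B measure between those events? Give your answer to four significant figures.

Transform probe Alpha's velocity into ship B's frame: (0.459 + 0.851)/(1 + 0.459·0.851) = 1.31/1.390609, so the relative speed is 0.94203c.
γ for this relative speed: γ = 1/√(1 − 0.887421) = 2.9804.
The clock on probe Alpha records proper time, so ship B measures Δt = γΔτ = 2.9804 × 172 = 512.6 years.

512.6 years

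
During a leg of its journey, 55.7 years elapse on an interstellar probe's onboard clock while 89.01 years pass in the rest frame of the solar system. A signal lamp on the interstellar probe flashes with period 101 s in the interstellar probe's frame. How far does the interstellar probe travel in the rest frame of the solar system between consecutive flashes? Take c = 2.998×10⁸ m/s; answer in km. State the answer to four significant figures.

From Δt = γΔτ: γ = 89.01/55.7 = 1.59803.
β = √(1 − 1/γ²) = 0.78001. Lab-frame period = γτ = 1.59803×101 s = 161.4 s. Distance = βc × γτ = 0.78001 × 2.998×10⁸ m/s × 161.4 s = 3.7743×10^10 m = 3.774×10^7 km.

3.774×10^7 km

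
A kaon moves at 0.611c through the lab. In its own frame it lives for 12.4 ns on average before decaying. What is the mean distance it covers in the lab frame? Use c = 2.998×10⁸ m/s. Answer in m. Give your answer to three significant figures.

2.87 m

γ = 1/√(1 − β²) = 1/√(1 − 0.373321) = 1/√0.626679 = 1/0.791631 = 1.2632.
Lab-frame lifetime: Δt = γτ = 1.2632 × 12.4 ns = 15.664 ns.
Distance: d = vΔt = 0.611 × 2.998×10⁸ m/s × 1.5664×10^-8 s = 2.87 m.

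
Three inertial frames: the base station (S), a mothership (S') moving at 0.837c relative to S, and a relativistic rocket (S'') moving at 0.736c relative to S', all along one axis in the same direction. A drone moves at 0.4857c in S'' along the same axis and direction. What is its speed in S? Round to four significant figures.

Apply u = (u'+v)/(1+u'v) twice. Drone in the mothership frame: (0.4857+0.736)/(1+0.4857·0.736) = 1.2217/1.3574752 = 0.89998c.
That velocity, transformed to the rest frame of the base station: (0.89998+0.837)/(1+0.89998·0.837) = 1.73698/1.75328326 = 0.9907c.

0.9907c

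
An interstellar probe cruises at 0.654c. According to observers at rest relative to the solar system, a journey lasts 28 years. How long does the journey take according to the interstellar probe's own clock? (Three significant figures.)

21.2 years

With β = 0.654, γ = 1/√(1 − 0.654²) = 1/√0.572284 = 1.3219.
The interstellar probe's clock runs slow as seen from the solar system, so Δτ = Δt/γ = 28/1.3219 = 21.2 years.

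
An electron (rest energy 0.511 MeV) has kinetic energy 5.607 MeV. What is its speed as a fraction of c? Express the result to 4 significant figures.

γ = 1 + K/(mc²) = 1 + 5.607/0.511 = 11.973.
β = √(1 − 1/γ²) = √(1 − 0.0069758) = √0.9930242 = 0.9965.

0.9965c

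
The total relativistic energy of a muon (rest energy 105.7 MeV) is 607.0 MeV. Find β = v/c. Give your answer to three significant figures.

Total energy E = γmc² gives γ = 607.0/105.7 = 5.7427.
Hence β = √(1 − 1/γ²) = √(1 − 0.0303227) = √0.9696773 = 0.985.

0.985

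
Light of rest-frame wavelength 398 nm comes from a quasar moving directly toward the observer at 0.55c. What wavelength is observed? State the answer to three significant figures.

Relativistic Doppler for wavelength: λ_obs = λ_src · √((1−β)/(1+β)).
With β = 0.55: factor = √(0.45/1.55) = 0.53882.
λ_obs = 398 × 0.53882 = 214 nm.

214 nm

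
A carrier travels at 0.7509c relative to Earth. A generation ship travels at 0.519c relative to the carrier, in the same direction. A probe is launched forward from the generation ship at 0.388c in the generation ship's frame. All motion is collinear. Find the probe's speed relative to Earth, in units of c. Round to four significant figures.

Compose velocities in two stages. Stage 1 (into S'): u₁ = (0.388+0.519)/(1+0.388×0.519) = 0.75497.
Stage 2 (into S): u = (0.75497+0.7509)/(1+0.75497×0.7509) = 0.96105, so the speed is 0.9610c.

0.9610c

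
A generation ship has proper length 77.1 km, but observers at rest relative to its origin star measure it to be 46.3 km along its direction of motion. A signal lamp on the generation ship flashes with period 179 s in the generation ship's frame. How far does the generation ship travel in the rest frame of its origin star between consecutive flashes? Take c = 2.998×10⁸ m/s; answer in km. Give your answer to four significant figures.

7.146×10^7 km

γ = L₀/L = 77.1/46.3 = 1.66523.
β = √(1 − 1/γ²) = 0.79961. Lab-frame period = γτ = 1.66523×179 s = 298.08 s. Distance = βc × γτ = 0.79961 × 2.998×10⁸ m/s × 298.08 s = 7.1457×10^10 m = 7.146×10^7 km.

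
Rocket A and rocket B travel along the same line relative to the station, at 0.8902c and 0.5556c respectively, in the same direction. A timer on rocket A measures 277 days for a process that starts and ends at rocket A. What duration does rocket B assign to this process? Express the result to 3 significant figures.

370 days

Speed of rocket A in rocket B's frame: u = (v_A − v_B)/(1 − v_A v_B/c²) = (0.8902 − 0.5556)/(1 − 0.8902×0.5556) = 0.3346/0.50540488 = 0.66204; |u| = 0.66204c.
At |u| = 0.66204c, γ = (1 − 0.438297)^(−1/2) = 1.3343.
Rocket A's interval is proper; time dilation gives Δt_B = γΔτ = 1.3343 × 277 days = 370 days.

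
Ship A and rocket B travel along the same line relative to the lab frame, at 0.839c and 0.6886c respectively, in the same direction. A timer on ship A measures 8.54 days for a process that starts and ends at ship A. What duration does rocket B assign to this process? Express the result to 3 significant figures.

9.14 days

Transform ship A's velocity into rocket B's frame: (0.839 − 0.6886)/(1 − 0.839·0.6886) = 0.1504/0.4222646, so the relative speed is 0.35617c.
At |u| = 0.35617c, γ = (1 − 0.126857)^(−1/2) = 1.0702.
Ship A's interval is proper; time dilation gives Δt_B = γΔτ = 1.0702 × 8.54 days = 9.14 days.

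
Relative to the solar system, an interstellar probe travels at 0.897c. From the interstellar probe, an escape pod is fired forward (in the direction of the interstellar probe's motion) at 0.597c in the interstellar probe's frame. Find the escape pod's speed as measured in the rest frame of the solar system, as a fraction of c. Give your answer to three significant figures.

In units of c, u = (u' + v)/(1 + u'v) with u' = 0.597 and v = 0.897.
Numerator: 0.597 + 0.897 = 1.494. Denominator: 1 + (0.597)(0.897) = 1.535509.
u = 1.494/1.535509 = 0.97297, so the speed is 0.973c.

0.973c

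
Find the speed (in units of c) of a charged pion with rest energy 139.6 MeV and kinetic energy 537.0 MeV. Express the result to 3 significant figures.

0.978c

K = (γ−1)mc², so γ = 1 + 537.0/139.6 = 4.8467.
Then v/c = √(1 − γ⁻²) = √(1 − 0.0425704) = √0.9574296 = 0.978.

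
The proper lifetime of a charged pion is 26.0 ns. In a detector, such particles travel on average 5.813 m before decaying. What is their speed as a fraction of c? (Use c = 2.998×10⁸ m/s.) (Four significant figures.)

d = βγcτ ⇒ βγ = d/(cτ) = 5.813 m / (7.7948 m) = 0.74575.
β = (βγ)/√(1+(βγ)²) = 0.74575/√1.556143 = 0.5978.

0.5978c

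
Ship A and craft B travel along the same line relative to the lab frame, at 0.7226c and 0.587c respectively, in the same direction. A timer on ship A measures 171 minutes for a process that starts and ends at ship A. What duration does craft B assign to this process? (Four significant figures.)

175.9 minutes

The velocity of ship A relative to craft B is (0.7226 − 0.587)c / (1 − 0.7226×0.587) = 0.23548c; relative speed 0.23548c.
γ for this relative speed: γ = 1/√(1 − 0.0554508) = 1.0289.
Ship A's interval is proper; time dilation gives Δt_B = γΔτ = 1.0289 × 171 minutes = 175.9 minutes.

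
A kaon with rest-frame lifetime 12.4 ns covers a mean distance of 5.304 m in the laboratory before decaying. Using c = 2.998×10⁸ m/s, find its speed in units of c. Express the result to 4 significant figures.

Let x = d/(cτ) = 5.304 m / (2.998×10⁸ m/s × 1.240×10^-8 s) = 1.4268. Since d = βγcτ, x = βγ = β/√(1−β²).
Solving: β² = x²/(1+x²) = 2.03576/3.03576 = 0.670593, so β = 0.8189.

0.8189c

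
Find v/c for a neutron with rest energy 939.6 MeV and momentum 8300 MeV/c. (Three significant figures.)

pc/(mc²) = 8300/939.6 = 8.8335 = βγ = β/√(1−β²).
So β² = x²/(1 + x²) with x = 8.8335: x² = 78.0307, β² = 78.0307/79.0307 = 0.987347, β = 0.994.

0.994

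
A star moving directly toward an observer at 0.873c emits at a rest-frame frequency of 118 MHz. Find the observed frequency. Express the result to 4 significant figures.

453.2 MHz

Relativistic Doppler (source moving toward): f_obs = f_src · √((1+β)/(1−β)).
With β = 0.873: factor = √(1.873/0.127) = 3.8403.
f_obs = 118 × 3.8403 = 453.2 MHz.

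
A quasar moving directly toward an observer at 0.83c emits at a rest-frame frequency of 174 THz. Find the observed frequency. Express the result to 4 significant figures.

570.9 THz

Relativistic Doppler (source moving toward): f_obs = f_src · √((1+β)/(1−β)).
With β = 0.83: factor = √(1.83/0.17) = 3.281.
f_obs = 174 × 3.281 = 570.9 THz.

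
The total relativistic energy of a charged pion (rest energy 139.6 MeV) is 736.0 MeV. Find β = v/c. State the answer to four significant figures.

0.9818

γ = E/(mc²) = 736.0/139.6 = 5.2722.
β = √(1 − 1/γ²) = √(1 − 0.0359763) = √0.9640237 = 0.9818.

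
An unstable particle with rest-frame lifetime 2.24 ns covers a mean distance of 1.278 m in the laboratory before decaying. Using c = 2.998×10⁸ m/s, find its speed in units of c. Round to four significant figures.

Lab distance = (lab lifetime)·v = γτ·βc, so βγ = d/(cτ) = 1.278/(2.998×10⁸ × 2.240×10^-9) = 1.9031.
With βγ = 1.9031: γ² = 1 + (βγ)² = 4.62179, and β = (βγ)/γ = 1.9031/2.14983 = 0.8852.

0.8852c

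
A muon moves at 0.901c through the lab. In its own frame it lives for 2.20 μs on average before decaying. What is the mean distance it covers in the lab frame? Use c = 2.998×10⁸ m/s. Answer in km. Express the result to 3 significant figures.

With β = 0.901, γ = 1/√(1 − 0.901²) = 1/√0.188199 = 2.3051.
Lab-frame lifetime: Δt = γτ = 2.3051 × 2.20 μs = 5.0712 μs.
Distance: d = vΔt = 0.901 × 2.998×10⁸ m/s × 5.0712×10^-6 s = 1370 m = 1.37 km.

1.37 km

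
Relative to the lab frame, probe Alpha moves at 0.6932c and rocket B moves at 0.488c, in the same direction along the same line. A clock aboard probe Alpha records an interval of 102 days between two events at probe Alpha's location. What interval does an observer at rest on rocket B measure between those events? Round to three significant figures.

107 days

Transform probe Alpha's velocity into rocket B's frame: (0.6932 − 0.488)/(1 − 0.6932·0.488) = 0.2052/0.6617184, so the relative speed is 0.3101c.
γ for this relative speed: γ = 1/√(1 − 0.096162) = 1.0519.
The clock on probe Alpha records proper time, so rocket B measures Δt = γΔτ = 1.0519 × 102 = 107 days.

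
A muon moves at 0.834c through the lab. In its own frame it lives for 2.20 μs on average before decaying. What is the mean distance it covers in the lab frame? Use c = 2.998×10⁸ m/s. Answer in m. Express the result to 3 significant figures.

997 m

γ = 1/√(1 − β²) = 1/√(1 − 0.695556) = 1/√0.304444 = 1/0.551764 = 1.8124.
Lab-frame lifetime: Δt = γτ = 1.8124 × 2.20 μs = 3.9873 μs.
Distance: d = vΔt = 0.834 × 2.998×10⁸ m/s × 3.9873×10^-6 s = 997 m.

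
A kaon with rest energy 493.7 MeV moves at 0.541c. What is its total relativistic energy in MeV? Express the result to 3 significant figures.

Lorentz factor: γ = (1 − 0.292681)^(−1/2) = 1.189.
Total energy: E = γmc² = 1.189 × 493.7 MeV = 587 MeV.

587 MeV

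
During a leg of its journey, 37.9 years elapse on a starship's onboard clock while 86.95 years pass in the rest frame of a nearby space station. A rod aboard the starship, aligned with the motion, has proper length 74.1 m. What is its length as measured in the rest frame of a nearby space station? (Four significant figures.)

32.30 m

The time-dilation ratio gives γ = 86.95/37.9 = 2.2942.
The rod contracts by the same γ: 74.1 m / 2.2942 = 32.30 m.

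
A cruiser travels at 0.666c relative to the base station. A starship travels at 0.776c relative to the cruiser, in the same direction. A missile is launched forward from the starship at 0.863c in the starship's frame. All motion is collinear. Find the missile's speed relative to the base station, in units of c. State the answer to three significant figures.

Compose velocities in two stages. Stage 1 (into S'): u₁ = (0.863+0.776)/(1+0.863×0.776) = 0.98162.
Stage 2 (into S): u = (0.98162+0.666)/(1+0.98162×0.666) = 0.99629, so the speed is 0.996c.

0.996c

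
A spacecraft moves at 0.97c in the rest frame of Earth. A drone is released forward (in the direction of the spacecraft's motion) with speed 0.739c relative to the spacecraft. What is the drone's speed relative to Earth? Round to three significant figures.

0.995c

In units of c, u = (u' + v)/(1 + u'v) with u' = 0.739 and v = 0.97.
Numerator: 0.739 + 0.97 = 1.709. Denominator: 1 + (0.739)(0.97) = 1.71683.
u = 1.709/1.71683 = 0.99544, so the speed is 0.995c.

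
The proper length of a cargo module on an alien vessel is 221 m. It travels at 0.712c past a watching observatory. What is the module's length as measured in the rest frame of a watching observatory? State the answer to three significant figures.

155 m

Lorentz factor: γ = (1 − 0.506944)^(−1/2) = 1.4241.
Along the direction of motion the measured length is L₀/γ = 221/1.4241 = 155 m.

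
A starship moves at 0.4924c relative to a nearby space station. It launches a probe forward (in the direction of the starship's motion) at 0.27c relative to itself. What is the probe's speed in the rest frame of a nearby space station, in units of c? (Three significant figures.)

In units of c, u = (u' + v)/(1 + u'v) with u' = 0.27 and v = 0.4924.
Numerator: 0.27 + 0.4924 = 0.7624. Denominator: 1 + (0.27)(0.4924) = 1.132948.
u = 0.7624/1.132948 = 0.67293, so the speed is 0.673c.

0.673c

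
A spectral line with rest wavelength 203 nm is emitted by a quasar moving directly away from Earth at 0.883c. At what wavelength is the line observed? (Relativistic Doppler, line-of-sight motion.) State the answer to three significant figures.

814 nm

Relativistic Doppler for wavelength: λ_obs = λ_src · √((1+β)/(1−β)).
With β = 0.883: factor = √(1.883/0.117) = 4.0117.
λ_obs = 203 × 4.0117 = 814 nm.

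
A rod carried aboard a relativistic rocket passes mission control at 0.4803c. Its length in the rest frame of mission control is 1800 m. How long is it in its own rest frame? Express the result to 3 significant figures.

With β = 0.4803, γ = 1/√(1 − 0.4803²) = 1/√0.76931191 = 1.1401.
Proper length: L₀ = γ·L = 1.1401 × 1800 = 2050 m.

2050 m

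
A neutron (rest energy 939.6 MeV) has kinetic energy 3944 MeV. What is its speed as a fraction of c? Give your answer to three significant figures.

γ = 1 + K/(mc²) = 1 + 3944/939.6 = 5.1975.
β = √(1 − 1/γ²) = √(1 − 0.0370178) = √0.9629822 = 0.981.

0.981c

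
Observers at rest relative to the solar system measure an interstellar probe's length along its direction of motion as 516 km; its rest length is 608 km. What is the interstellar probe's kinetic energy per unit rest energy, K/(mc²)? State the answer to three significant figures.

γ = L₀/L = 608/516 = 1.17829.
K/(mc²) = γ − 1 = 1.17829 − 1 = 0.178.

0.178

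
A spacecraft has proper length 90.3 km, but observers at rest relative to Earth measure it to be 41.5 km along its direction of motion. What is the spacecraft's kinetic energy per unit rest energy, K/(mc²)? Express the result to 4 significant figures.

1.176

Length contraction gives γ = L₀/L = 90.3/41.5 = 2.1759.
Since K = (γ−1)mc², K/(mc²) = 2.1759 − 1 = 1.176.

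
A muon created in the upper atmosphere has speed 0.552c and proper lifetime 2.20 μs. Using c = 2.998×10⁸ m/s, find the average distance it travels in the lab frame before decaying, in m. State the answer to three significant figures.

437 m

γ = 1/√(1 − β²) = 1/√(1 − 0.304704) = 1/√0.695296 = 1/0.833844 = 1.1993.
Lab-frame lifetime: Δt = γτ = 1.1993 × 2.20 μs = 2.6385 μs.
Distance: d = vΔt = 0.552 × 2.998×10⁸ m/s × 2.6385×10^-6 s = 437 m.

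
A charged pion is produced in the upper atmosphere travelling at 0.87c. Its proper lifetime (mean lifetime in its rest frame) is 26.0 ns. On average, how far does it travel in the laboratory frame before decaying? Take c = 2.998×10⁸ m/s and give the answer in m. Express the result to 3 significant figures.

13.8 m

β² = 0.7569, so γ = 1/√0.2431 = 2.0282.
Lab-frame lifetime: Δt = γτ = 2.0282 × 26.0 ns = 52.733 ns.
Distance: d = vΔt = 0.87 × 2.998×10⁸ m/s × 5.2733×10^-8 s = 13.8 m.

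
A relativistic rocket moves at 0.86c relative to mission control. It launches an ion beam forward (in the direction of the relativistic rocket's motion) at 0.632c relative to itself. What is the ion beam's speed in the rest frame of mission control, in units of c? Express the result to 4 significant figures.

In units of c, u = (u' + v)/(1 + u'v) with u' = 0.632 and v = 0.86.
Numerator: 0.632 + 0.86 = 1.492. Denominator: 1 + (0.632)(0.86) = 1.54352.
u = 1.492/1.54352 = 0.96662, so the speed is 0.9666c.

0.9666c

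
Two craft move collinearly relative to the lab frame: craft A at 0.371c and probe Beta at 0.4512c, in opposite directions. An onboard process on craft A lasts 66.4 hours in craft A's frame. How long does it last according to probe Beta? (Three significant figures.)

93.5 hours

Transform craft A's velocity into probe Beta's frame: (0.371 + 0.4512)/(1 + 0.371·0.4512) = 0.8222/1.1673952, so the relative speed is 0.7043c.
γ for this relative speed: γ = 1/√(1 − 0.496038) = 1.4086.
The clock on craft A records proper time, so probe Beta measures Δt = γΔτ = 1.4086 × 66.4 = 93.5 hours.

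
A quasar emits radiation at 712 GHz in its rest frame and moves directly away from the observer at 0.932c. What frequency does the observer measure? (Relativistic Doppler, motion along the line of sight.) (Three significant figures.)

134 GHz

Relativistic Doppler (source moving away): f_obs = f_src · √((1−β)/(1+β)).
With β = 0.932: factor = √(0.068/1.932) = 0.18761.
f_obs = 712 × 0.18761 = 134 GHz.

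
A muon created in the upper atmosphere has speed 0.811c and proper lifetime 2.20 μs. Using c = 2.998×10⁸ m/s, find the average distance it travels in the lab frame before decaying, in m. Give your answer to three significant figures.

γ = 1/√(1 − β²) = 1/√(1 − 0.657721) = 1/√0.342279 = 1/0.585046 = 1.7093.
Lab-frame lifetime: Δt = γτ = 1.7093 × 2.20 μs = 3.7605 μs.
Distance: d = vΔt = 0.811 × 2.998×10⁸ m/s × 3.7605×10^-6 s = 914 m.

914 m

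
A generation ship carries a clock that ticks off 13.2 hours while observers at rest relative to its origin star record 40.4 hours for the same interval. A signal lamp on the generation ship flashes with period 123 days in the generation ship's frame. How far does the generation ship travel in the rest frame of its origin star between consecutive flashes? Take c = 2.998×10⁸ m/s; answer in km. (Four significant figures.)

9.216×10^12 km

γ = Δt/Δτ = 40.4/13.2 = 3.06061.
β = √(1 − 1/γ²) = 0.94512. Lab-frame period = γτ = 3.06061×123 days = 376.46 days. Distance = βc × γτ = 0.94512 × 2.998×10⁸ m/s × 32526144 s = 9.2162×10^15 m = 9.216×10^12 km.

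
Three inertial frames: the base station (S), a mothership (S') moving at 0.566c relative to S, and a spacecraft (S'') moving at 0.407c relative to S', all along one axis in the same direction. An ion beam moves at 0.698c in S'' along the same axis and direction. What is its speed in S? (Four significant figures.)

0.9593c

Apply u = (u'+v)/(1+u'v) twice. Ion beam in the mothership frame: (0.698+0.407)/(1+0.698·0.407) = 1.105/1.284086 = 0.86053c.
That velocity, transformed to the rest frame of the base station: (0.86053+0.566)/(1+0.86053·0.566) = 1.42653/1.48705998 = 0.9593c.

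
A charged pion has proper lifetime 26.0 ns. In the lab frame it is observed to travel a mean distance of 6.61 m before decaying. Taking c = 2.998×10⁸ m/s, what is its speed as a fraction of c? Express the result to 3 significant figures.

Let x = d/(cτ) = 6.610 m / (2.998×10⁸ m/s × 2.600×10^-8 s) = 0.848. Since d = βγcτ, x = βγ = β/√(1−β²).
Solving: β² = x²/(1+x²) = 0.719104/1.719104 = 0.418302, so β = 0.647.

0.647c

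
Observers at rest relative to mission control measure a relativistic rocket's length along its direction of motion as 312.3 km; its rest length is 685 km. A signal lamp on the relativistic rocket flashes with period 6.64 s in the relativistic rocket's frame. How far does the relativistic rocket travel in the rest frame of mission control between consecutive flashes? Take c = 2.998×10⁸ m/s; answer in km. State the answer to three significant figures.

Length contraction gives γ = L₀/L = 685/312.3 = 2.1934.
β = √(1 − 1/γ²) = 0.89002. Lab-frame period = γτ = 2.1934×6.64 s = 14.564 s. Distance = βc × γτ = 0.89002 × 2.998×10⁸ m/s × 14.564 s = 3.8861×10^9 m = 3.89×10^6 km.

3.89×10^6 km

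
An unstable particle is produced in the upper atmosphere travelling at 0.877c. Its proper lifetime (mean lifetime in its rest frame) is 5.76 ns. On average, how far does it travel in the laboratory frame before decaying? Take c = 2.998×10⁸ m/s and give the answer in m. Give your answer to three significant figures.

With β = 0.877, γ = 1/√(1 − 0.877²) = 1/√0.230871 = 2.0812.
Lab-frame lifetime: Δt = γτ = 2.0812 × 5.76 ns = 11.988 ns.
Distance: d = vΔt = 0.877 × 2.998×10⁸ m/s × 1.1988×10^-8 s = 3.15 m.

3.15 m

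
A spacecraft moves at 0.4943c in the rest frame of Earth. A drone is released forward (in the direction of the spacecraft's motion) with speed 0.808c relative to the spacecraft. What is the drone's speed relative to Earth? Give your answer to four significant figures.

Relativistic velocity addition: u = (u' + v)/(1 + u'v/c²), with u' = 0.808c and v = 0.4943c.
Numerator: 0.808 + 0.4943 = 1.3023. Denominator: 1 + (0.808)(0.4943) = 1.3993944.
u = 1.3023/1.3993944 = 0.93062, so the speed is 0.9306c.

0.9306c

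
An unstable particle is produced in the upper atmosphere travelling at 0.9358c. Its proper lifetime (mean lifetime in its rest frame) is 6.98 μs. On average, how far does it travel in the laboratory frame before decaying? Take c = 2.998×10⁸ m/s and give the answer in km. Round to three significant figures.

5.55 km

γ = 1/√(1 − β²) = 1/√(1 − 0.87572164) = 1/√0.12427836 = 1/0.352531 = 2.8366.
Lab-frame lifetime: Δt = γτ = 2.8366 × 6.98 μs = 19.799 μs.
Distance: d = vΔt = 0.9358 × 2.998×10⁸ m/s × 1.9799×10^-5 s = 5550 m = 5.55 km.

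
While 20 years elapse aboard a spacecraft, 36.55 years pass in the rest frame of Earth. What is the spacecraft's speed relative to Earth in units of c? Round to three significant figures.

0.837c

γ = Δt/Δτ = 36.55/20 = 1.8275.
β = √(1 − 1/γ²) = √(1 − 0.299423) = √0.700577 = 0.837.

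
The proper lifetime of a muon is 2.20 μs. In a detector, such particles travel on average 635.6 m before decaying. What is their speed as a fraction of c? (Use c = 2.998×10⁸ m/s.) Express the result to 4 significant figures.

0.6939c

d = βγcτ ⇒ βγ = d/(cτ) = 635.6 m / (659.56 m) = 0.96367.
β = (βγ)/√(1+(βγ)²) = 0.96367/√1.92866 = 0.6939.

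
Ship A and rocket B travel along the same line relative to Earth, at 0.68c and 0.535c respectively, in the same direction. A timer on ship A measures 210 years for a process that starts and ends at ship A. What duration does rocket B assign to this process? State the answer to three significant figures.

Transform ship A's velocity into rocket B's frame: (0.68 − 0.535)/(1 − 0.68·0.535) = 0.145/0.6362, so the relative speed is 0.22792c.
γ for this relative speed: γ = 1/√(1 − 0.0519475) = 1.027.
Ship A's interval is proper; time dilation gives Δt_B = γΔτ = 1.027 × 210 years = 216 years.

216 years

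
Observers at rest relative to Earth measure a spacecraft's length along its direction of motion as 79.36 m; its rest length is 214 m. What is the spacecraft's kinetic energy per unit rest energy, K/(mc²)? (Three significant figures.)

Length contraction gives γ = L₀/L = 214/79.36 = 2.69657.
Since K = (γ−1)mc², K/(mc²) = 2.69657 − 1 = 1.70.

1.70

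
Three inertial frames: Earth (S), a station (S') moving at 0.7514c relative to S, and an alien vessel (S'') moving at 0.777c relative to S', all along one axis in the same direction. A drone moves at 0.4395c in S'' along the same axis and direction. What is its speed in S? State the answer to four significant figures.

0.9862c

Compose velocities in two stages. Stage 1 (into S'): u₁ = (0.4395+0.777)/(1+0.4395×0.777) = 0.90683.
Stage 2 (into S): u = (0.90683+0.7514)/(1+0.90683×0.7514) = 0.98622, so the speed is 0.9862c.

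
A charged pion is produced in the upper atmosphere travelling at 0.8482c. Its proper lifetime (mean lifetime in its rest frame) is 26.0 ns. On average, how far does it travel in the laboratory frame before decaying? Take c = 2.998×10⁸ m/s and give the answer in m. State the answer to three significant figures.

With β = 0.8482, γ = 1/√(1 − 0.8482²) = 1/√0.28055676 = 1.8879.
Lab-frame lifetime: Δt = γτ = 1.8879 × 26.0 ns = 49.085 ns.
Distance: d = vΔt = 0.8482 × 2.998×10⁸ m/s × 4.9085×10^-8 s = 12.5 m.

12.5 m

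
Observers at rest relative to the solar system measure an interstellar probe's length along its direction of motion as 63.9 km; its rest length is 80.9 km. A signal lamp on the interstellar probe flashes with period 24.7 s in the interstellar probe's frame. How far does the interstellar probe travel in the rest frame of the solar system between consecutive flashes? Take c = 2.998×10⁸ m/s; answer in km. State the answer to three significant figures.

5.75×10^6 km

Length contraction gives γ = L₀/L = 80.9/63.9 = 1.26604.
β = √(1 − 1/γ²) = 0.61328. Lab-frame period = γτ = 1.26604×24.7 s = 31.271 s. Distance = βc × γτ = 0.61328 × 2.998×10⁸ m/s × 31.271 s = 5.7495×10^9 m = 5.75×10^6 km.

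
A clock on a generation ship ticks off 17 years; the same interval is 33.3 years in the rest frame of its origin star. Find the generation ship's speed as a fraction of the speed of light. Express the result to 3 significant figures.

0.860c

γ = Δt/Δτ = 33.3/17 = 1.9588.
β = √(1 − 1/γ²) = √(1 − 0.260627) = √0.739373 = 0.860.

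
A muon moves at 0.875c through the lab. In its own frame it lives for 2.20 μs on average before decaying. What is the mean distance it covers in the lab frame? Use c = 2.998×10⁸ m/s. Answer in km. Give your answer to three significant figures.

γ = 1/√(1 − β²) = 1/√(1 − 0.765625) = 1/√0.234375 = 1/0.484123 = 2.0656.
Lab-frame lifetime: Δt = γτ = 2.0656 × 2.20 μs = 4.5443 μs.
Distance: d = vΔt = 0.875 × 2.998×10⁸ m/s × 4.5443×10^-6 s = 1190 m = 1.19 km.

1.19 km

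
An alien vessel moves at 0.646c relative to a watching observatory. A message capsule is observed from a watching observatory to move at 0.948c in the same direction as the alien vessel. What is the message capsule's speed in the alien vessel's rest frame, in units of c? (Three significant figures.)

0.779c

Transform to the alien vessel's frame: u' = (u − v)/(1 − uv/c²).
u' = (0.948 − 0.646)/(1 − 0.948×0.646) = 0.302/0.387592 = 0.77917.
Speed in the alien vessel's frame: 0.779c (in the same direction).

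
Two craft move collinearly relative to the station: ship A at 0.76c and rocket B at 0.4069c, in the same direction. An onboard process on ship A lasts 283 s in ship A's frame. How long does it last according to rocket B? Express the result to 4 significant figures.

329.3 s

Transform ship A's velocity into rocket B's frame: (0.76 − 0.4069)/(1 − 0.76·0.4069) = 0.3531/0.690756, so the relative speed is 0.51118c.
At |u| = 0.51118c, γ = (1 − 0.261305)^(−1/2) = 1.1635.
The clock on ship A records proper time, so rocket B measures Δt = γΔτ = 1.1635 × 283 = 329.3 s.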